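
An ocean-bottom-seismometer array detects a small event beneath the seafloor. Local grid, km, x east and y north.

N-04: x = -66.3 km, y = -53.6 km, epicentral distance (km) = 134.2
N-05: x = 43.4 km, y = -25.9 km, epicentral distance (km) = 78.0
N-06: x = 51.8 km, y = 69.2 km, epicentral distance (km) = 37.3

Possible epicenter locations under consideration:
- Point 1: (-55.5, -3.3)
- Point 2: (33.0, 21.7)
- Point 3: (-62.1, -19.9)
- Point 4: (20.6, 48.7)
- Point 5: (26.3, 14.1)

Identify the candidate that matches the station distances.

Point 4

For each candidate, compare |candidate − station| to the reported distance:
Point 1: residuals N-04 82.8, N-05 23.4, N-06 92.2 → max 92.2 km
Point 2: residuals N-04 9.6, N-05 29.3, N-06 13.8 → max 29.3 km
Point 3: residuals N-04 100.2, N-05 27.7, N-06 107.3 → max 107.3 km
Point 4: residuals N-04 0.0, N-05 0.0, N-06 0.0 → max 0.0 km
Point 5: residuals N-04 19.5, N-05 34.5, N-06 23.4 → max 34.5 km
Only Point 4 has all residuals ≈ 0.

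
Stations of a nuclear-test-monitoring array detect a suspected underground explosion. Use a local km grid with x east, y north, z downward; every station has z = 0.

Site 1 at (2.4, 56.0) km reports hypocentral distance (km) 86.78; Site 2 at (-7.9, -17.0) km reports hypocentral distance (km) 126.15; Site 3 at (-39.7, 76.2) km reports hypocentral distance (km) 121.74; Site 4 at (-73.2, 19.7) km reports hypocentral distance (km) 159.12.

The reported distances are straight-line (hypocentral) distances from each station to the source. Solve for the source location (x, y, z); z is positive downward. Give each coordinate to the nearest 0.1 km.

Each station gives a sphere (x−x_i)² + (y−y_i)² + z² = d_i² (stations at z=0).
Subtracting the Site 1 sphere from Site 2 and Site 3: z² cancels, leaving linear equations in x and y:
-20.6 x − 146.0 y = -11173.40
-84.2 x + 40.4 y = -3049.09
Solving: x ≈ 68.308, y ≈ 66.892 km (keep extra digits for the depth step; rounded: 68.3, 66.9).
Then from the Site 1 sphere: z² = 86.78² − (x − 2.4)² − (y − 56.0)² with x = 68.308, y = 66.892, so z ≈ 55.392 ≈ 55.4 km.
Check against Site 4 (with the unrounded solution): distance 159.12 ≈ 159.12 km. ✓

(68.3, 66.9, 55.4)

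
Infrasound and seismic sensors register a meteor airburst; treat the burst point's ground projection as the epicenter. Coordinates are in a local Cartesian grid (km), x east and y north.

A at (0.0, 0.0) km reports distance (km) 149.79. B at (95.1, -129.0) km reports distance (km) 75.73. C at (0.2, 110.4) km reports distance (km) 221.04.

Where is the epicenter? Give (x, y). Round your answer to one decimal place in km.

(135.1, -64.7)

Circle about each station: x² + y² = 149.79²; (x − 95.1)² + (y + 129.0)² = 75.73²; (x − 0.2)² + (y − 110.4)² = 221.04².
Subtracting pairs of circle equations eliminates x²+y² and gives linear equations (the radical axes):
190.2 x − 258.0 y = 42387.02
0.4 x + 220.8 y = -14233.44
Solving the 2×2 system: x ≈ 135.1, y ≈ -64.7 km.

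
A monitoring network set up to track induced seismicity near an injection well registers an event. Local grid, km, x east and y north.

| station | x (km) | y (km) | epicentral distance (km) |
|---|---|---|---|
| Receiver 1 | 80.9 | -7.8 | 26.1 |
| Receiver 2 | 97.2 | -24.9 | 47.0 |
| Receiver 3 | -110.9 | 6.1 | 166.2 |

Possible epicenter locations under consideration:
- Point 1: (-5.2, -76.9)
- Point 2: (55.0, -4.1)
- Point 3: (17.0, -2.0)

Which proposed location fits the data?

Point 2

For each candidate, compare |candidate − station| to the reported distance:
Point 1: residuals Receiver 1 84.3, Receiver 2 67.8, Receiver 3 31.8 → max 84.3 km
Point 2: residuals Receiver 1 0.1, Receiver 2 0.0, Receiver 3 0.0 → max 0.1 km
Point 3: residuals Receiver 1 38.1, Receiver 2 36.4, Receiver 3 38.0 → max 38.1 km
Only Point 2 has all residuals ≈ 0.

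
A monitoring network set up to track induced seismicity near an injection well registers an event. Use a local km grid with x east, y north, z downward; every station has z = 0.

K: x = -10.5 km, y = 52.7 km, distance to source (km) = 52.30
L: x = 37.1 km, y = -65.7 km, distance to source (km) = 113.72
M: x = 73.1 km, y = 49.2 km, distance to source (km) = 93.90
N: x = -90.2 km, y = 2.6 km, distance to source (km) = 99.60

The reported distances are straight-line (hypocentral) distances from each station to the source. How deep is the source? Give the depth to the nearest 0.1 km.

46.3 km

Each station gives a sphere (x−x_i)² + (y−y_i)² + z² = d_i² (stations at z=0).
Subtracting the K sphere from L and M: z² cancels, leaving linear equations in x and y:
95.2 x − 236.8 y = -7391.59
167.2 x − 7.0 y = -1205.21
Solving: x ≈ -6.002, y ≈ 28.801 km (keep extra digits for the depth step; rounded: -6.0, 28.8).
Then from the K sphere: z² = 52.30² − (x + 10.5)² − (y − 52.7)² with x = -6.002, y = 28.801, so z ≈ 46.302 ≈ 46.3 km.
Check against N (with the unrounded solution): distance 99.60 ≈ 99.60 km. ✓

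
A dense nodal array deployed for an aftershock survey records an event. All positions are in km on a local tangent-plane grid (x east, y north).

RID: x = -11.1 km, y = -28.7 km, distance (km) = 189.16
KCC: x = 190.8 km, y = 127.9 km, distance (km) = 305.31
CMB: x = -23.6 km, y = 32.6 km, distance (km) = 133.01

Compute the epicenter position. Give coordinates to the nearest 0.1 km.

Circle about each station: (x + 11.1)² + (y + 28.7)² = 189.16²; (x − 190.8)² + (y − 127.9)² = 305.31²; (x + 23.6)² + (y − 32.6)² = 133.01².
Subtracting pairs of circle equations eliminates x²+y² and gives linear equations (the radical axes):
403.8 x + 313.2 y = -5616.54
-25.0 x + 122.6 y = 18762.67
Solving the 2×2 system: x ≈ -114.5, y ≈ 129.7 km.
Check against RID (with the unrounded x, y): √((x + 11.1)²+(y + 28.7)²) = 189.16 ≈ 189.16 km. ✓

(-114.5, 129.7)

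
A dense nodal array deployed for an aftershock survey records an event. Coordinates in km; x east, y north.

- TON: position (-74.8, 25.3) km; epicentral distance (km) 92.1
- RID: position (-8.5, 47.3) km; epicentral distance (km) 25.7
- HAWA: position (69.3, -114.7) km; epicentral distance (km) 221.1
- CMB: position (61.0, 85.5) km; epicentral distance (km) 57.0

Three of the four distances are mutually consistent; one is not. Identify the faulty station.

Solve using three stations at a time. Using TON, RID, CMB (subtract circle equations pairwise → linear system) gives (x, y) ≈ (6.9, 67.7).
Distances from that point to each station vs reported:
  TON: calculated 92.1 vs reported 92.1 → residual 0.0 km
  RID: calculated 25.6 vs reported 25.7 → residual 0.1 km
  HAWA: calculated 192.7 vs reported 221.1 → residual 28.4 km
  CMB: calculated 56.9 vs reported 57.0 → residual 0.1 km
TON, RID, CMB are mutually consistent (residuals ≈ 0); HAWA is off by 28.4 km.

HAWA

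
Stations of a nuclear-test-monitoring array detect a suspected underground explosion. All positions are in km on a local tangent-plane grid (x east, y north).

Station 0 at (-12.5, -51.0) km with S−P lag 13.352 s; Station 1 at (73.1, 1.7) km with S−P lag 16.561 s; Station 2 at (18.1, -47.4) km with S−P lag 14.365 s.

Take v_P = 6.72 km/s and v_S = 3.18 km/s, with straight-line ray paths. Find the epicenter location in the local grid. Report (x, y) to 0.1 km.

-23.1 km east, 28.9 km north

Distance from S−P lag: d = Δt · v_P v_S / (v_P − v_S) = Δt · (6.72·3.18)/(6.72−3.18) ≈ 6.0366·Δt.
So d_Station 0 = 80.60, d_Station 1 = 99.97, d_Station 2 = 86.72 km.
Circle about each station: (x + 12.5)² + (y + 51.0)² = 80.60²; (x − 73.1)² + (y − 1.7)² = 99.97²; (x − 18.1)² + (y + 47.4)² = 86.72².
Subtracting pairs of circle equations eliminates x²+y² and gives linear equations (the radical axes):
171.2 x + 105.4 y = -908.39
61.2 x + 7.2 y = -1206.88
Solving the 2×2 system: x ≈ -23.1, y ≈ 28.9 km.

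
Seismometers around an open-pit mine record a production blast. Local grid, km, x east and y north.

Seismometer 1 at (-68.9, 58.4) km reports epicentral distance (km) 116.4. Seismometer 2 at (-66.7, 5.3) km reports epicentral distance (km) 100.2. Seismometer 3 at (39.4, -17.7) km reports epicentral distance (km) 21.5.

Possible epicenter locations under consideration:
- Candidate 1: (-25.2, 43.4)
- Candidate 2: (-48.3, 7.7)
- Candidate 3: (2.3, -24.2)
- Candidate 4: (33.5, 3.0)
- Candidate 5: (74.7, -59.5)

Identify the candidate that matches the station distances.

For each candidate, compare |candidate − station| to the reported distance:
Candidate 1: residuals Seismometer 1 70.2, Seismometer 2 43.9, Seismometer 3 67.4 → max 70.2 km
Candidate 2: residuals Seismometer 1 61.7, Seismometer 2 81.6, Seismometer 3 69.8 → max 81.6 km
Candidate 3: residuals Seismometer 1 7.3, Seismometer 2 25.2, Seismometer 3 16.2 → max 25.2 km
Candidate 4: residuals Seismometer 1 0.0, Seismometer 2 0.0, Seismometer 3 0.0 → max 0.0 km
Candidate 5: residuals Seismometer 1 69.4, Seismometer 2 55.3, Seismometer 3 33.2 → max 69.4 km
Only Candidate 4 has all residuals ≈ 0.

Candidate 4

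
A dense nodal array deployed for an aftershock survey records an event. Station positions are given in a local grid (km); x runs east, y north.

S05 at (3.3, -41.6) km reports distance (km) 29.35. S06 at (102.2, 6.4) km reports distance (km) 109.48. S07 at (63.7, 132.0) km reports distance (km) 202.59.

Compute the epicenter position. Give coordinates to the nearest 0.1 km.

19.9 km east, -65.8 km north

Circle about each station: (x − 3.3)² + (y + 41.6)² = 29.35²; (x − 102.2)² + (y − 6.4)² = 109.48²; (x − 63.7)² + (y − 132.0)² = 202.59².
Subtracting the S05 equation from the S06 and S07 equations removes the quadratic terms:
197.8 x + 96.0 y = -2380.10
120.8 x + 347.2 y = -20441.05
Solving the 2×2 system: x ≈ 19.9, y ≈ -65.8 km.
Check against S05 (with the unrounded x, y): √((x − 3.3)²+(y + 41.6)²) = 29.35 ≈ 29.35 km. ✓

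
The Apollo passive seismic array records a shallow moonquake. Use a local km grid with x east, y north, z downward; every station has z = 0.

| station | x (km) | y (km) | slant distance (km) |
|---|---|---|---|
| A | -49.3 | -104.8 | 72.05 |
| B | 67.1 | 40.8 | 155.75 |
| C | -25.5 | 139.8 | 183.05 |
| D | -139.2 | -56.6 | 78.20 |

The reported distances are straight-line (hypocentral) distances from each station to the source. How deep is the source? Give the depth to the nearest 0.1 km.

z ≈ 19.9 km

Each station gives a sphere (x−x_i)² + (y−y_i)² + z² = d_i² (stations at z=0).
Subtracting the A sphere from B and C: z² cancels, leaving linear equations in x and y:
232.8 x + 291.2 y = -26313.34
47.6 x + 489.2 y = -21535.34
Solving: x ≈ -65.998, y ≈ -37.600 km (keep extra digits for the depth step; rounded: -66.0, -37.6).
Then from the A sphere: z² = 72.05² − (x + 49.3)² − (y + 104.8)² with x = -65.998, y = -37.600, so z ≈ 19.913 ≈ 19.9 km.
Check against D (with the unrounded solution): distance 78.21 ≈ 78.20 km. ✓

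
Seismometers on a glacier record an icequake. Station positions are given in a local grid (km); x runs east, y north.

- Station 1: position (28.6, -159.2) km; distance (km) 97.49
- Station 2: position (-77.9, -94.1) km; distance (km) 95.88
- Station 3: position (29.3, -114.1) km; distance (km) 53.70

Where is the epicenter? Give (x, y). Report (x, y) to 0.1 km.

Circle about each station: (x − 28.6)² + (y + 159.2)² = 97.49²; (x + 77.9)² + (y + 94.1)² = 95.88²; (x − 29.3)² + (y + 114.1)² = 53.70².
Subtracting the Station 1 equation from the Station 2 and Station 3 equations removes the quadratic terms:
-213.0 x + 130.2 y = -10928.05
1.4 x + 90.2 y = -5664.69
Solving the 2×2 system: x ≈ 12.8, y ≈ -63.0 km.
Check against Station 1 (with the unrounded x, y): √((x − 28.6)²+(y + 159.2)²) = 97.49 ≈ 97.49 km. ✓

x ≈ 12.8 km, y ≈ -63.0 km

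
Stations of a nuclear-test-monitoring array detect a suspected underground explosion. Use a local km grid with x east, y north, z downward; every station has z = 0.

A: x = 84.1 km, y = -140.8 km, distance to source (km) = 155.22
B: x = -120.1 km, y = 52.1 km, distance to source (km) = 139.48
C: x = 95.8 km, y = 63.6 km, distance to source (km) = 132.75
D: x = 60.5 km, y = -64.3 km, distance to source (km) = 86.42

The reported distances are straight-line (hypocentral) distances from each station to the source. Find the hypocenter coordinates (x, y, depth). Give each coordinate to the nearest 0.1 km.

(-3.9, -17.4, 33.5)

Each station gives a sphere (x−x_i)² + (y−y_i)² + z² = d_i² (stations at z=0).
Subtracting the A sphere from B and C: z² cancels, leaving linear equations in x and y:
-408.4 x + 385.8 y = -5120.45
23.4 x + 408.8 y = -7204.16
Solving: x ≈ -3.899, y ≈ -17.400 km (keep extra digits for the depth step; rounded: -3.9, -17.4).
Then from the A sphere: z² = 155.22² − (x − 84.1)² − (y + 140.8)² with x = -3.899, y = -17.400, so z ≈ 33.494 ≈ 33.5 km.
Check against D (with the unrounded solution): distance 86.42 ≈ 86.42 km. ✓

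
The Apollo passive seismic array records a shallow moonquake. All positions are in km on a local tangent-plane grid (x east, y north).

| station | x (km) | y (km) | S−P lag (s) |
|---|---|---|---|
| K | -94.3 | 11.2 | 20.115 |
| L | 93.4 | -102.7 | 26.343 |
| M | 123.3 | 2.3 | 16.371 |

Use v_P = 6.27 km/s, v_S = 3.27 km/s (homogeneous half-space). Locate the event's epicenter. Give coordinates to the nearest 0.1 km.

31.6 km east, 66.4 km north

Distance from S−P lag: d = Δt · v_P v_S / (v_P − v_S) = Δt · (6.27·3.27)/(6.27−3.27) ≈ 6.8343·Δt.
So d_K = 137.47, d_L = 180.04, d_M = 111.88 km.
Circle about each station: (x + 94.3)² + (y − 11.2)² = 137.47²; (x − 93.4)² + (y + 102.7)² = 180.04²; (x − 123.3)² + (y − 2.3)² = 111.88².
Subtracting the K equation from the L and M equations removes the quadratic terms:
375.4 x − 227.8 y = -3263.48
435.2 x − 17.8 y = 12571.12
Solving the 2×2 system: x ≈ 31.6, y ≈ 66.4 km.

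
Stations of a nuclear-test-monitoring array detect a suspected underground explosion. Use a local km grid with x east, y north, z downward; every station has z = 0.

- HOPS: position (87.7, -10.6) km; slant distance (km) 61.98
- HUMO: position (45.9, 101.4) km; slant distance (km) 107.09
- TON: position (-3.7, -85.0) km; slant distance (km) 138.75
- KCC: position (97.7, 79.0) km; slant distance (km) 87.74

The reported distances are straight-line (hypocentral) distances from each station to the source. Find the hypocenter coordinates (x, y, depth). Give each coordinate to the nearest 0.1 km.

x ≈ 75.5 km, y ≈ 14.6 km, depth ≈ 55.3 km

Each station gives a sphere (x−x_i)² + (y−y_i)² + z² = d_i² (stations at z=0).
Subtracting the HOPS sphere from HUMO and TON: z² cancels, leaving linear equations in x and y:
-83.6 x + 224.0 y = -3041.63
-182.8 x − 148.8 y = -15975.00
Solving: x ≈ 75.505, y ≈ 14.601 km (keep extra digits for the depth step; rounded: 75.5, 14.6).
Then from the HOPS sphere: z² = 61.98² − (x − 87.7)² − (y + 10.6)² with x = 75.505, y = 14.601, so z ≈ 55.297 ≈ 55.3 km.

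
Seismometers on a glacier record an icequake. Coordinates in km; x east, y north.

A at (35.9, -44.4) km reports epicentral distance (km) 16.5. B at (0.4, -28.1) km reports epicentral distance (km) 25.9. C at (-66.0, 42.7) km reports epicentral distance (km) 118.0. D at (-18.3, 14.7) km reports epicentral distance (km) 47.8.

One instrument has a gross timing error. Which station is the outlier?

Solve using three stations at a time. Using A, B, C (subtract circle equations pairwise → linear system) gives (x, y) ≈ (26.2, -31.0).
Distances from that point to each station vs reported:
  A: calculated 16.6 vs reported 16.5 → residual 0.1 km
  B: calculated 25.9 vs reported 25.9 → residual 0.0 km
  C: calculated 118.0 vs reported 118.0 → residual 0.0 km
  D: calculated 63.8 vs reported 47.8 → residual 16.0 km
A, B, C are mutually consistent (residuals ≈ 0); D is off by 16.0 km.

D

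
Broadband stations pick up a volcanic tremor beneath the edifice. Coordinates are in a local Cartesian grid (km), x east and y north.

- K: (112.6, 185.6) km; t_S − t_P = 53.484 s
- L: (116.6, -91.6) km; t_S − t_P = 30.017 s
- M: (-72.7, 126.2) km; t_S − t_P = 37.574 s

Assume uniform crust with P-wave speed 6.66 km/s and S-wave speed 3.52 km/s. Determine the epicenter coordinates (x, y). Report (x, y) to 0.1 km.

Distance from S−P lag: d = Δt · v_P v_S / (v_P − v_S) = Δt · (6.66·3.52)/(6.66−3.52) ≈ 7.4660·Δt.
So d_K = 399.31, d_L = 224.11, d_M = 280.53 km.
Circle about each station: (x − 112.6)² + (y − 185.6)² = 399.31²; (x − 116.6)² + (y + 91.6)² = 224.11²; (x + 72.7)² + (y − 126.2)² = 280.53².
Subtracting the K equation from the L and M equations removes the quadratic terms:
8.0 x − 554.4 y = 84083.18
-370.6 x − 118.8 y = 54837.01
Solving the 2×2 system: x ≈ -98.9, y ≈ -153.1 km.

-98.9 km east, -153.1 km north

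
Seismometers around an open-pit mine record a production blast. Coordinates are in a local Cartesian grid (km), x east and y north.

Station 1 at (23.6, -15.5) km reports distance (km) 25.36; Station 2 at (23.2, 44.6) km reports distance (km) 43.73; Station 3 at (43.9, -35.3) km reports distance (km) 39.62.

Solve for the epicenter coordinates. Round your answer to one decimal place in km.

Circle about each station: (x − 23.6)² + (y + 15.5)² = 25.36²; (x − 23.2)² + (y − 44.6)² = 43.73²; (x − 43.9)² + (y + 35.3)² = 39.62².
Subtracting the Station 1 equation from the Station 2 and Station 3 equations removes the quadratic terms:
-0.8 x + 120.2 y = 461.01
40.6 x − 39.6 y = 1449.48
Solving the 2×2 system: x ≈ 39.7, y ≈ 4.1 km.

x ≈ 39.7 km, y ≈ 4.1 km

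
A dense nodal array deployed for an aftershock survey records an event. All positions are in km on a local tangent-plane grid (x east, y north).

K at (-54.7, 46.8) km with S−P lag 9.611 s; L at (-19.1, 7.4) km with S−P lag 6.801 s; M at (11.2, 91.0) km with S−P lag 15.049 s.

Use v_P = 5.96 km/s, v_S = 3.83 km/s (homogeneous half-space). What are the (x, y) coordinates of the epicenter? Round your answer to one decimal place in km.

Distance from S−P lag: d = Δt · v_P v_S / (v_P − v_S) = Δt · (5.96·3.83)/(5.96−3.83) ≈ 10.7168·Δt.
So d_K = 103.00, d_L = 72.89, d_M = 161.28 km.
Circle about each station: (x + 54.7)² + (y − 46.8)² = 103.00²; (x + 19.1)² + (y − 7.4)² = 72.89²; (x − 11.2)² + (y − 91.0)² = 161.28².
Subtracting pairs of circle equations eliminates x²+y² and gives linear equations (the radical axes):
71.2 x − 78.8 y = 533.29
131.8 x + 88.4 y = -12178.13
Solving the 2×2 system: x ≈ -54.7, y ≈ -56.2 km.
Check against K (with the unrounded x, y): √((x + 54.7)²+(y − 46.8)²) = 103.00 ≈ 103.00 km. ✓

x ≈ -54.7 km, y ≈ -56.2 km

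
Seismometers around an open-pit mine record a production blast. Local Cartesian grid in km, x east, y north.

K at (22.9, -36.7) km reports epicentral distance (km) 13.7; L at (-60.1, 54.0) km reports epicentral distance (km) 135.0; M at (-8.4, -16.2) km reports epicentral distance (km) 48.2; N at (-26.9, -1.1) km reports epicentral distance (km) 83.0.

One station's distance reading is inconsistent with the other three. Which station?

N

Solve using three stations at a time. Using K, L, M (subtract circle equations pairwise → linear system) gives (x, y) ≈ (25.9, -50.1).
Distances from that point to each station vs reported:
  K: calculated 13.7 vs reported 13.7 → residual 0.0 km
  L: calculated 135.0 vs reported 135.0 → residual 0.0 km
  M: calculated 48.2 vs reported 48.2 → residual 0.0 km
  N: calculated 72.0 vs reported 83.0 → residual 11.0 km
K, L, M are mutually consistent (residuals ≈ 0); N is off by 11.0 km.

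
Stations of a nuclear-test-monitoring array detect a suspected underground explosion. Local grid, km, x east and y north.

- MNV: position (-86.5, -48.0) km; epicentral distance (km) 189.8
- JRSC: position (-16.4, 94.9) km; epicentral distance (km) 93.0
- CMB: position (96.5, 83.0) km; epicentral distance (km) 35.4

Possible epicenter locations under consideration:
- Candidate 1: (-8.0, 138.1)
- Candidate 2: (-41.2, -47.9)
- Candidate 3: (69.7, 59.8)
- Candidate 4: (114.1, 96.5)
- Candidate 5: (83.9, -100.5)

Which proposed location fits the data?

Candidate 3

For each candidate, compare |candidate − station| to the reported distance:
Candidate 1: residuals MNV 12.2, JRSC 49.0, CMB 82.7 → max 82.7 km
Candidate 2: residuals MNV 144.5, JRSC 51.9, CMB 154.6 → max 154.6 km
Candidate 3: residuals MNV 0.0, JRSC 0.0, CMB 0.0 → max 0.0 km
Candidate 4: residuals MNV 57.4, JRSC 37.5, CMB 13.2 → max 57.4 km
Candidate 5: residuals MNV 11.5, JRSC 126.6, CMB 148.5 → max 148.5 km
Only Candidate 3 has all residuals ≈ 0.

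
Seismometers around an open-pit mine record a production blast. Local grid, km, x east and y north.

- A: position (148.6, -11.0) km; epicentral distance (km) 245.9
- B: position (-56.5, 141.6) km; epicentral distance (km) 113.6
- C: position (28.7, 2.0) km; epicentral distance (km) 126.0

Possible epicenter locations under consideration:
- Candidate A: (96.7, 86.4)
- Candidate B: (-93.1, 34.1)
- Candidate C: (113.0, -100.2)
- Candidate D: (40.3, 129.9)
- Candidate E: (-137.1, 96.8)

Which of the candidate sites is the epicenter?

Candidate B

For each candidate, compare |candidate − station| to the reported distance:
Candidate A: residuals A 135.5, B 49.2, C 17.6 → max 135.5 km
Candidate B: residuals A 0.0, B 0.0, C 0.0 → max 0.0 km
Candidate C: residuals A 149.9, B 181.7, C 6.5 → max 181.7 km
Candidate D: residuals A 68.2, B 16.1, C 2.4 → max 68.2 km
Candidate E: residuals A 59.5, B 21.4, C 65.0 → max 65.0 km
Only Candidate B has all residuals ≈ 0.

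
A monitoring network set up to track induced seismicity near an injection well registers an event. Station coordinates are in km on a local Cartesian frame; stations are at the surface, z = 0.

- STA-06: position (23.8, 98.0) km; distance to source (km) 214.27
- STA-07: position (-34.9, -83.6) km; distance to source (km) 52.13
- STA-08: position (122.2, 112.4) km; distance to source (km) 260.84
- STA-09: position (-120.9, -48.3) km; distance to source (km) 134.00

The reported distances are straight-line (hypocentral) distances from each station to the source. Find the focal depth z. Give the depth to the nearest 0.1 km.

35.1 km

Each station gives a sphere (x−x_i)² + (y−y_i)² + z² = d_i² (stations at z=0).
Subtracting the STA-06 sphere from STA-07 and STA-08: z² cancels, leaving linear equations in x and y:
-117.4 x − 363.2 y = 41230.63
196.8 x + 28.8 y = -4729.71
Solving: x ≈ -7.789, y ≈ -111.003 km (keep extra digits for the depth step; rounded: -7.8, -111.0).
Then from the STA-06 sphere: z² = 214.27² − (x − 23.8)² − (y − 98.0)² with x = -7.789, y = -111.003, so z ≈ 35.093 ≈ 35.1 km.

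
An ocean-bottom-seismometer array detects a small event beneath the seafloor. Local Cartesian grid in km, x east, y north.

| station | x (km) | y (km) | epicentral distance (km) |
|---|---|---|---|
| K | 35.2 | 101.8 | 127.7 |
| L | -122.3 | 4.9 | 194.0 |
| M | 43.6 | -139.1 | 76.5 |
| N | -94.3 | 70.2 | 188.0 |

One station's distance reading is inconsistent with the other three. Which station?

Solve using three stations at a time. Using K, L, N (subtract circle equations pairwise → linear system) gives (x, y) ≈ (70.2, -21.4).
Distances from that point to each station vs reported:
  K: calculated 128.1 vs reported 127.7 → residual 0.4 km
  L: calculated 194.3 vs reported 194.0 → residual 0.3 km
  M: calculated 120.6 vs reported 76.5 → residual 44.1 km
  N: calculated 188.3 vs reported 188.0 → residual 0.3 km
K, L, N are mutually consistent (residuals ≈ 0); M is off by 44.1 km.

M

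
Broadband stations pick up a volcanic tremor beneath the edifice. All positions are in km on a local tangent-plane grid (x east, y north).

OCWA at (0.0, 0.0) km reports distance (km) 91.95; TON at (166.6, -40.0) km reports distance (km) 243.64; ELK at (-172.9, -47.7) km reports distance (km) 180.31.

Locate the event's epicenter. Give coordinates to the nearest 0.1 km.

-45.5 km east, 79.9 km north

Circle about each station: x² + y² = 91.95²; (x − 166.6)² + (y + 40.0)² = 243.64²; (x + 172.9)² + (y + 47.7)² = 180.31².
Subtracting the OCWA equation from the TON and ELK equations removes the quadratic terms:
333.2 x − 80.0 y = -21550.09
-345.8 x − 95.4 y = 8112.81
Solving the 2×2 system: x ≈ -45.5, y ≈ 79.9 km.
Check against OCWA (with the unrounded x, y): √(x²+y²) = 91.93 ≈ 91.95 km. ✓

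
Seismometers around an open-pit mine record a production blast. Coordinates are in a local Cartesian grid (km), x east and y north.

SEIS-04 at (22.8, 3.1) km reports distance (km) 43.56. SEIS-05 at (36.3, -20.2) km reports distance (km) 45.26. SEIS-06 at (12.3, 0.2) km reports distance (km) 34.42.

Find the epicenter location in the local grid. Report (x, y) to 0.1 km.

-8.4 km east, -27.3 km north

Circle about each station: (x − 22.8)² + (y − 3.1)² = 43.56²; (x − 36.3)² + (y + 20.2)² = 45.26²; (x − 12.3)² + (y − 0.2)² = 34.42².
Subtracting pairs of circle equations eliminates x²+y² and gives linear equations (the radical axes):
27.0 x − 46.6 y = 1045.29
-21.0 x − 5.8 y = 334.62
Solving the 2×2 system: x ≈ -8.4, y ≈ -27.3 km.
Check against SEIS-04 (with the unrounded x, y): √((x − 22.8)²+(y − 3.1)²) = 43.55 ≈ 43.56 km. ✓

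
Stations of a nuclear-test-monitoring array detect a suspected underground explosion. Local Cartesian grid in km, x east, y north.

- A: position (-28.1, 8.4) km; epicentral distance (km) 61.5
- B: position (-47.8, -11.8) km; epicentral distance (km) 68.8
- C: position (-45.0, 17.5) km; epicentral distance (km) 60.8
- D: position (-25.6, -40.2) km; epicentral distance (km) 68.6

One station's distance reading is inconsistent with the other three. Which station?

A

Solve using three stations at a time. Using B, C, D (subtract circle equations pairwise → linear system) gives (x, y) ≈ (15.9, 14.6).
Distances from that point to each station vs reported:
  A: calculated 44.4 vs reported 61.5 → residual 17.1 km
  B: calculated 68.9 vs reported 68.8 → residual 0.1 km
  C: calculated 60.9 vs reported 60.8 → residual 0.1 km
  D: calculated 68.7 vs reported 68.6 → residual 0.1 km
B, C, D are mutually consistent (residuals ≈ 0); A is off by 17.1 km.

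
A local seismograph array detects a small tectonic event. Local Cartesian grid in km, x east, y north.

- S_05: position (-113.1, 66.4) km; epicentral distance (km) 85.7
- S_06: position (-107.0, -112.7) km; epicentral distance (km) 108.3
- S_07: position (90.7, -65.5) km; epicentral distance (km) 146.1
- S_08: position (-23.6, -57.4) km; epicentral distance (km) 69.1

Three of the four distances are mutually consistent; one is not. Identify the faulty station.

Solve using three stations at a time. Using S_05, S_06, S_08 (subtract circle equations pairwise → linear system) gives (x, y) ≈ (-73.6, -9.7).
Distances from that point to each station vs reported:
  S_05: calculated 85.7 vs reported 85.7 → residual 0.0 km
  S_06: calculated 108.3 vs reported 108.3 → residual 0.0 km
  S_07: calculated 173.5 vs reported 146.1 → residual 27.4 km
  S_08: calculated 69.1 vs reported 69.1 → residual 0.0 km
S_05, S_06, S_08 are mutually consistent (residuals ≈ 0); S_07 is off by 27.4 km.

S_07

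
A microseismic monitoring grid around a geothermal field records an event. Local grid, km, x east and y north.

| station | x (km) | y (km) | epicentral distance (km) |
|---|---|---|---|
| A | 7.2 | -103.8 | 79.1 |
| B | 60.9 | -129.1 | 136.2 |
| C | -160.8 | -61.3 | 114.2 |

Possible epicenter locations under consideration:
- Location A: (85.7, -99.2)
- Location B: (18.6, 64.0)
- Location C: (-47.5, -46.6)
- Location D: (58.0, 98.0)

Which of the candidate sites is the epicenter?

Location C

For each candidate, compare |candidate − station| to the reported distance:
Location A: residuals A 0.5, B 97.4, C 135.2 → max 135.2 km
Location B: residuals A 89.1, B 61.5, C 104.6 → max 104.6 km
Location C: residuals A 0.0, B 0.0, C 0.0 → max 0.0 km
Location D: residuals A 129.0, B 90.9, C 156.4 → max 156.4 km
Only Location C has all residuals ≈ 0.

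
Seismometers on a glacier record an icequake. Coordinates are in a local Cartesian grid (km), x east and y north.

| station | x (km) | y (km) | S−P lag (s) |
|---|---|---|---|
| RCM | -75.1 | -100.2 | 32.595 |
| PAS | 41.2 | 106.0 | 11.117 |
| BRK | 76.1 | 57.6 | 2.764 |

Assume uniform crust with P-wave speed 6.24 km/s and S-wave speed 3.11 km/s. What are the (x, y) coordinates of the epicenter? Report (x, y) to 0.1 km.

x ≈ 68.0 km, y ≈ 42.5 km

Distance from S−P lag: d = Δt · v_P v_S / (v_P − v_S) = Δt · (6.24·3.11)/(6.24−3.11) ≈ 6.2001·Δt.
So d_RCM = 202.09, d_PAS = 68.93, d_BRK = 17.14 km.
Circle about each station: (x + 75.1)² + (y + 100.2)² = 202.09²; (x − 41.2)² + (y − 106.0)² = 68.93²; (x − 76.1)² + (y − 57.6)² = 17.14².
Subtracting pairs of circle equations eliminates x²+y² and gives linear equations (the radical axes):
232.6 x + 412.4 y = 33342.41
302.4 x + 315.6 y = 33975.51
Solving the 2×2 system: x ≈ 68.0, y ≈ 42.5 km.
Check against RCM (with the unrounded x, y): √((x + 75.1)²+(y + 100.2)²) = 202.09 ≈ 202.09 km. ✓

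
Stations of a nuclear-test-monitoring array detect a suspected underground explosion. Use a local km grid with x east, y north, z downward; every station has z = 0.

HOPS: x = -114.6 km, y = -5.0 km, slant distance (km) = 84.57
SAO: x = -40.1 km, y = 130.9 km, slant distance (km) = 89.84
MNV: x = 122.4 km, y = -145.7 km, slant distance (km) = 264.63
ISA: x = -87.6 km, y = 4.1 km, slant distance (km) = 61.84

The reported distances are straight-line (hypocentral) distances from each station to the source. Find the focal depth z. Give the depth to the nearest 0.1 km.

depth ≈ 30.1 km

Each station gives a sphere (x−x_i)² + (y−y_i)² + z² = d_i² (stations at z=0).
Subtracting the HOPS sphere from SAO and MNV: z² cancels, leaving linear equations in x and y:
149.0 x + 271.8 y = 4665.52
474.0 x − 281.4 y = -39824.86
Solving: x ≈ -55.701, y ≈ 47.700 km (keep extra digits for the depth step; rounded: -55.7, 47.7).
Then from the HOPS sphere: z² = 84.57² − (x + 114.6)² − (y + 5.0)² with x = -55.701, y = 47.700, so z ≈ 30.095 ≈ 30.1 km.
Check against ISA (with the unrounded solution): distance 61.84 ≈ 61.84 km. ✓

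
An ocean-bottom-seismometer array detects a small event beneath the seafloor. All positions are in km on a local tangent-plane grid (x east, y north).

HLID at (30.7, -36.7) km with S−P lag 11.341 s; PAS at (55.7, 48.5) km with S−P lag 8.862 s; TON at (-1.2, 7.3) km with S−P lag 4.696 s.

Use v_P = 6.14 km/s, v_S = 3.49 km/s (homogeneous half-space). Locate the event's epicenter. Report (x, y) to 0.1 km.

(-15.7, 42.4)

Distance from S−P lag: d = Δt · v_P v_S / (v_P − v_S) = Δt · (6.14·3.49)/(6.14−3.49) ≈ 8.0863·Δt.
So d_HLID = 91.71, d_PAS = 71.66, d_TON = 37.97 km.
Circle about each station: (x − 30.7)² + (y + 36.7)² = 91.71²; (x − 55.7)² + (y − 48.5)² = 71.66²; (x + 1.2)² + (y − 7.3)² = 37.97².
Subtracting the HLID equation from the PAS and TON equations removes the quadratic terms:
50.0 x + 170.4 y = 6440.93
-63.8 x + 88.0 y = 4734.35
Solving the 2×2 system: x ≈ -15.7, y ≈ 42.4 km.
Check against HLID (with the unrounded x, y): √((x − 30.7)²+(y + 36.7)²) = 91.72 ≈ 91.71 km. ✓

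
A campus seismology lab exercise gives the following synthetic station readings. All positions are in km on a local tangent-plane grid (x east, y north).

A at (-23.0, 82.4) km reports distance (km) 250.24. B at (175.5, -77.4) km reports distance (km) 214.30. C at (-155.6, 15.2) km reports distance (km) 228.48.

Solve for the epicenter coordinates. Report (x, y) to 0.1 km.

Circle about each station: (x + 23.0)² + (y − 82.4)² = 250.24²; (x − 175.5)² + (y + 77.4)² = 214.30²; (x + 155.6)² + (y − 15.2)² = 228.48².
Subtracting the A equation from the B and C equations removes the quadratic terms:
397.0 x − 319.6 y = 46167.82
-265.2 x − 134.4 y = 27540.59
Solving the 2×2 system: x ≈ -18.8, y ≈ -167.8 km.

(-18.8, -167.8)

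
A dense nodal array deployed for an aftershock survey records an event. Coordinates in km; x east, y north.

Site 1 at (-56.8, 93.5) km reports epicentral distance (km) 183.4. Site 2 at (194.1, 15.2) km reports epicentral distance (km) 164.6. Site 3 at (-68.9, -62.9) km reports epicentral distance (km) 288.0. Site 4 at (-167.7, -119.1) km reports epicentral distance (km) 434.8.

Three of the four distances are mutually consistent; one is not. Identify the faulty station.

Site 4

Solve using three stations at a time. Using Site 1, Site 2, Site 3 (subtract circle equations pairwise → linear system) gives (x, y) ≈ (114.4, 159.2).
Distances from that point to each station vs reported:
  Site 1: calculated 183.4 vs reported 183.4 → residual 0.0 km
  Site 2: calculated 164.6 vs reported 164.6 → residual 0.0 km
  Site 3: calculated 288.0 vs reported 288.0 → residual 0.0 km
  Site 4: calculated 396.3 vs reported 434.8 → residual 38.5 km
Site 1, Site 2, Site 3 are mutually consistent (residuals ≈ 0); Site 4 is off by 38.5 km.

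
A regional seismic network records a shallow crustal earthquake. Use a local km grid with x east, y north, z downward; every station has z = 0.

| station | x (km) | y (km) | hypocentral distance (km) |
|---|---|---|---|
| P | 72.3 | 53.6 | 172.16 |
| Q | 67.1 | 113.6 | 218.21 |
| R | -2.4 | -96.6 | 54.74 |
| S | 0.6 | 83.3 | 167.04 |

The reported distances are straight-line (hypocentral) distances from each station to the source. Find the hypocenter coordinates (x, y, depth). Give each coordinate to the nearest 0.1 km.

Each station gives a sphere (x−x_i)² + (y−y_i)² + z² = d_i² (stations at z=0).
Subtracting the P sphere from Q and R: z² cancels, leaving linear equations in x and y:
-10.4 x + 120.0 y = -8669.42
-149.4 x − 300.4 y = 27879.67
Solving: x ≈ -35.211, y ≈ -75.297 km (keep extra digits for the depth step; rounded: -35.2, -75.3).
Then from the P sphere: z² = 172.16² − (x − 72.3)² − (y − 53.6)² with x = -35.211, y = -75.297, so z ≈ 38.289 ≈ 38.3 km.

x ≈ -35.2 km, y ≈ -75.3 km, depth ≈ 38.3 km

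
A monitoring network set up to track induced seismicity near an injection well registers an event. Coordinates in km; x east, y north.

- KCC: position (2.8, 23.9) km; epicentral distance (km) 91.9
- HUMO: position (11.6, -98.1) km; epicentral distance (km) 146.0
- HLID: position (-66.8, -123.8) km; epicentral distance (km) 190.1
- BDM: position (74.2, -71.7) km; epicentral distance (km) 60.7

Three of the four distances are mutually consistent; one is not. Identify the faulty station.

HUMO

Solve using three stations at a time. Using KCC, HLID, BDM (subtract circle equations pairwise → linear system) gives (x, y) ≈ (87.2, -12.4).
Distances from that point to each station vs reported:
  KCC: calculated 91.9 vs reported 91.9 → residual 0.0 km
  HUMO: calculated 114.3 vs reported 146.0 → residual 31.7 km
  HLID: calculated 190.1 vs reported 190.1 → residual 0.0 km
  BDM: calculated 60.7 vs reported 60.7 → residual 0.0 km
KCC, HLID, BDM are mutually consistent (residuals ≈ 0); HUMO is off by 31.7 km.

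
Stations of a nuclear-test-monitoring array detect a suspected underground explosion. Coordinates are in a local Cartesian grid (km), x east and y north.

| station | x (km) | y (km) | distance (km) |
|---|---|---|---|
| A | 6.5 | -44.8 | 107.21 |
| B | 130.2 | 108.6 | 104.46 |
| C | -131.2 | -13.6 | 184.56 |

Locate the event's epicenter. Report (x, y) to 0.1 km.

(39.2, 57.3)

Circle about each station: (x − 6.5)² + (y + 44.8)² = 107.21²; (x − 130.2)² + (y − 108.6)² = 104.46²; (x + 131.2)² + (y + 13.6)² = 184.56².
Subtracting the A equation from the B and C equations removes the quadratic terms:
247.4 x + 306.8 y = 27278.80
-275.4 x + 62.4 y = -7219.30
Solving the 2×2 system: x ≈ 39.2, y ≈ 57.3 km.
Check against A (with the unrounded x, y): √((x − 6.5)²+(y + 44.8)²) = 107.21 ≈ 107.21 km. ✓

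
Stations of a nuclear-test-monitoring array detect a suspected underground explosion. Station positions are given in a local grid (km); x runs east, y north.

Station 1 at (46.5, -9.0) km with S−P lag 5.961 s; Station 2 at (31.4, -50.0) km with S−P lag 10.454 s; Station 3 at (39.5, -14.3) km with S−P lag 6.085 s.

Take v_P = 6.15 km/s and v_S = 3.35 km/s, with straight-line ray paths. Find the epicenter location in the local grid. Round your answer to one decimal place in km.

Distance from S−P lag: d = Δt · v_P v_S / (v_P − v_S) = Δt · (6.15·3.35)/(6.15−3.35) ≈ 7.3580·Δt.
So d_Station 1 = 43.86, d_Station 2 = 76.92, d_Station 3 = 44.77 km.
Circle about each station: (x − 46.5)² + (y + 9.0)² = 43.86²; (x − 31.4)² + (y + 50.0)² = 76.92²; (x − 39.5)² + (y + 14.3)² = 44.77².
Subtracting the Station 1 equation from the Station 2 and Station 3 equations removes the quadratic terms:
-30.2 x − 82.0 y = -2750.28
-14.0 x − 10.6 y = -559.16
Solving the 2×2 system: x ≈ 20.2, y ≈ 26.1 km.

20.2 km east, 26.1 km north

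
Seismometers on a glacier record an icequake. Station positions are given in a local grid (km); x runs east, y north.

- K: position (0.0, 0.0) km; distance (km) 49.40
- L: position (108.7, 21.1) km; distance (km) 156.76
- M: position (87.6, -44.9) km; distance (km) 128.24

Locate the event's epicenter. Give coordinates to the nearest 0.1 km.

Circle about each station: x² + y² = 49.40²; (x − 108.7)² + (y − 21.1)² = 156.76²; (x − 87.6)² + (y + 44.9)² = 128.24².
Subtracting the K equation from the L and M equations removes the quadratic terms:
217.4 x + 42.2 y = -9872.44
175.2 x − 89.8 y = -4315.37
Solving the 2×2 system: x ≈ -39.7, y ≈ -29.4 km.

(-39.7, -29.4)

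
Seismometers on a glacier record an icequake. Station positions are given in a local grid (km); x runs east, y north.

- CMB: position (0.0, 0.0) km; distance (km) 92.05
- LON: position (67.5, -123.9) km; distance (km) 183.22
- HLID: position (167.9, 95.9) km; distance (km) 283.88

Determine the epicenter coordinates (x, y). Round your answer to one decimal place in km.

(-88.0, -27.0)

Circle about each station: x² + y² = 92.05²; (x − 67.5)² + (y + 123.9)² = 183.22²; (x − 167.9)² + (y − 95.9)² = 283.88².
Subtracting the CMB equation from the LON and HLID equations removes the quadratic terms:
135.0 x − 247.8 y = -5188.91
335.8 x + 191.8 y = -34727.43
Solving the 2×2 system: x ≈ -88.0, y ≈ -27.0 km.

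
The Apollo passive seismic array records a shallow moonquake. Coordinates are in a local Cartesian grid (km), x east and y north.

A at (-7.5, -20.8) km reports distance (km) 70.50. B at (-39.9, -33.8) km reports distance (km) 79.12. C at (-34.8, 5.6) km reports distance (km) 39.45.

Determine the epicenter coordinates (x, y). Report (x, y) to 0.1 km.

Circle about each station: (x + 7.5)² + (y + 20.8)² = 70.50²; (x + 39.9)² + (y + 33.8)² = 79.12²; (x + 34.8)² + (y − 5.6)² = 39.45².
Subtracting the A equation from the B and C equations removes the quadratic terms:
-64.8 x − 26.0 y = 955.84
-54.6 x + 52.8 y = 4167.46
Solving the 2×2 system: x ≈ -32.8, y ≈ 45.0 km.
Check against A (with the unrounded x, y): √((x + 7.5)²+(y + 20.8)²) = 70.50 ≈ 70.50 km. ✓

x ≈ -32.8 km, y ≈ 45.0 km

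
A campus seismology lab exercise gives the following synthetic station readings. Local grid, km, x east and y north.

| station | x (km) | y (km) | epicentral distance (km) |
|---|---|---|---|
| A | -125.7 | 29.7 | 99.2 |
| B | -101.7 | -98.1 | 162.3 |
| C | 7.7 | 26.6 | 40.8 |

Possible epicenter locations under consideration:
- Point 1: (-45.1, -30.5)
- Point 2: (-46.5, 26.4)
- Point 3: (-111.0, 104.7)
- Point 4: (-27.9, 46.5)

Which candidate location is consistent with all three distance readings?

For each candidate, compare |candidate − station| to the reported distance:
Point 1: residuals A 1.4, B 74.1, C 37.0 → max 74.1 km
Point 2: residuals A 19.9, B 26.1, C 13.4 → max 26.1 km
Point 3: residuals A 22.8, B 40.7, C 101.3 → max 101.3 km
Point 4: residuals A 0.0, B 0.0, C 0.0 → max 0.0 km
Only Point 4 has all residuals ≈ 0.

Point 4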